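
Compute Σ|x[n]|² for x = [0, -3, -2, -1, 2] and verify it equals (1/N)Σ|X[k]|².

Time domain:
Σ|x[n]|² = |0|² + |-3|² + |-2|² + |-1|² + |2|² = 18.0000

Frequency domain:
(1/5)Σ|X[k]|² = (1/5)(|-4|² + |2.1180+5.3431i|² + |-0.1180+1.9879i|² + |-0.1180-1.9879i|² + |2.1180-5.3431i|²) = (1/5)·90.0000 = 18.0000

Both sides agree, confirming Parseval's theorem.

Σ|x[n]|² = (1/N)Σ|X[k]|² = 18.0000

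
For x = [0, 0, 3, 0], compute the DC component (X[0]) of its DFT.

X[0] = Σ(n=0 to 3) x[n] · ω_4^0 = Σ x[n]
= (0) + (0) + (3) + (0)

X[0] = 3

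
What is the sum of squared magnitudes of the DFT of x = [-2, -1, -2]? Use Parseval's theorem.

Parseval: Σ|x[n]|² = (1/N)Σ|X[k]|², so Σ|X[k]|² = N·Σ|x[n]|² = 3·9.0000

Σ|X[k]|² = N·Σ|x[n]|² = 3·9.0000 = 27.0000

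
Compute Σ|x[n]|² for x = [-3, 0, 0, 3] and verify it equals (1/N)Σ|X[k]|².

Time domain:
Σ|x[n]|² = |-3|² + |0|² + |0|² + |3|² = 18.0000

Frequency domain:
(1/4)Σ|X[k]|² = (1/4)(|0|² + |-3+3i|² + |-6|² + |-3-3i|²) = (1/4)·72.0000 = 18.0000

Both sides agree, confirming Parseval's theorem.

Σ|x[n]|² = (1/N)Σ|X[k]|² = 18.0000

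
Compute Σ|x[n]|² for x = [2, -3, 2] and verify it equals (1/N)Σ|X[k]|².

Time domain:
Σ|x[n]|² = |2|² + |-3|² + |2|² = 17.0000

Frequency domain:
(1/3)Σ|X[k]|² = (1/3)(|1|² + |2.5000+4.3301i|² + |2.5000-4.3301i|²) = (1/3)·51.0000 = 17.0000

Both sides agree, confirming Parseval's theorem.

Σ|x[n]|² = (1/N)Σ|X[k]|² = 17.0000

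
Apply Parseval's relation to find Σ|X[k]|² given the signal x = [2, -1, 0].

Parseval: Σ|x[n]|² = (1/N)Σ|X[k]|², so Σ|X[k]|² = N·Σ|x[n]|² = 3·5.0000

Σ|X[k]|² = N·Σ|x[n]|² = 3·5.0000 = 15.0000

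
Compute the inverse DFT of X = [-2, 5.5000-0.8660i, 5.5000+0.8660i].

x[n] = (1/3) Σ(k=0 to 2) X[k] · e^(2πikn/3)

Computing each x[n]:
x[0] = 3
x[1] = -2
x[2] = -3

x = [3, -2, -3]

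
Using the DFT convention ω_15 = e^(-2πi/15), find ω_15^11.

ω_15^11 = e^(-2πi·11/15)
= cos(-2π·11/15) + i·sin(-2π·11/15)
= cos(-22π/15) + i·sin(-22π/15)

ω_15^11 = cos(-22π/15) + i·sin(-22π/15) = -0.1045+0.9945i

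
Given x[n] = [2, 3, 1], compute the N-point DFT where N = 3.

X[k] = Σ(n=0 to 2) x[n] · ω_3^(nk)
where ω_3 = e^(-2πi/3)

Computing each X[k]:
X[0] = 6
X[1] = -1.7321i
X[2] = 1.7321i

X = [6, -1.7321i, 1.7321i]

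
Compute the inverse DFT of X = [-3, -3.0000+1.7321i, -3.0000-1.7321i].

x[n] = (1/3) Σ(k=0 to 2) X[k] · e^(2πikn/3)

Computing each x[n]:
x[0] = -3
x[1] = -1
x[2] = 1

x = [-3, -1, 1]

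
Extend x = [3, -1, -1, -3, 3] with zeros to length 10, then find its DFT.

Original 5-point DFT: [1, 6.8541+2.6287i, 0.1459+4.2533i, 0.1459-4.2533i, 6.8541-2.6287i]
Zero-padded 10-point DFT provides frequency interpolation.

DFT_10([x, 0, ...]) = [1, 0.3820+2.6287i, 6.8541+2.6287i, 2.6180-4.2533i, 0.1459+4.2533i, 9, 0.1459-4.2533i, 2.6180+4.2533i, 6.8541-2.6287i, 0.3820-2.6287i]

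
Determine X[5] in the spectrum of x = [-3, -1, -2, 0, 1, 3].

X[5] = Σ(n=0 to 5) x[n] · ω_6^(5n) where ω_6 = e^(-2πi/6)
= (-3)·ω_6^0 + (-1)·ω_6^5 + (-2)·ω_6^10 + (0)·ω_6^15 + (1)·ω_6^20 + (3)·ω_6^25

X[5] = -1.5000-6.0622i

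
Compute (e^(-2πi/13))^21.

Since ω_13^13 = 1, powers reduce modulo 13.
21 mod 13 = 8
So ω_13^21 = ω_13^8 = e^(-2πi·8/13)

ω_13^21 = ω_13^8 = -0.7485+0.6631i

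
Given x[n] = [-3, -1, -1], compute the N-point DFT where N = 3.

X[k] = Σ(n=0 to 2) x[n] · ω_3^(nk)
where ω_3 = e^(-2πi/3)

Computing each X[k]:
X[0] = -5
X[1] = -2
X[2] = -2

X = [-5, -2, -2]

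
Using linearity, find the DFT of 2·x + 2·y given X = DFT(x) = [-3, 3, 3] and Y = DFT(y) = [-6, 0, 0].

By linearity: DFT(2x + 2y) = 2·DFT(x) + 2·DFT(y)
= 2·[-3, 3, 3] + 2·[-6, 0, 0]

Computing element-wise:
Z[0] = 2·(-3) + 2·(-6) = -18
Z[1] = 2·(3) + 2·(0) = 6
Z[2] = 2·(3) + 2·(0) = 6

DFT(2x + 2y) = 2·X + 2·Y = [-18, 6, 6]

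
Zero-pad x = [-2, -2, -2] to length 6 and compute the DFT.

Original 3-point DFT: [-6, 0, 0]
Zero-padded 6-point DFT provides frequency interpolation.

DFT_6([x, 0, ...]) = [-6, -2.0000+3.4641i, 0, -2, 0, -2.0000-3.4641i]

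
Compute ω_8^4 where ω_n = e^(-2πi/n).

ω_8^4 = e^(-2πi·4/8)
= cos(-2π·4/8) + i·sin(-2π·4/8)
= cos(-8π/8) + i·sin(-8π/8)

ω_8^4 = cos(-8π/8) + i·sin(-8π/8) = -1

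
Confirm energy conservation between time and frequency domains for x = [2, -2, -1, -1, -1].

Time domain:
Σ|x[n]|² = |2|² + |-2|² + |-1|² + |-1|² + |-1|² = 11.0000

Frequency domain:
(1/5)Σ|X[k]|² = (1/5)(|-3|² + |2.6910+0.9511i|² + |3.8090+0.5878i|² + |3.8090-0.5878i|² + |2.6910-0.9511i|²) = (1/5)·55.0000 = 11.0000

Both sides agree, confirming Parseval's theorem.

Σ|x[n]|² = (1/N)Σ|X[k]|² = 11.0000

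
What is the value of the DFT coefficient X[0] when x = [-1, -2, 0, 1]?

X[0] = Σ(n=0 to 3) x[n] · ω_4^0 = Σ x[n]
= (-1) + (-2) + (0) + (1)

X[0] = -2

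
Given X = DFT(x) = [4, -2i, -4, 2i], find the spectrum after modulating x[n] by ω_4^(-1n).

Modulation property: DFT(ω_4^(-1n)·x[n]) = X[(k-1) mod 4], so circularly shift X by 1 positions.

X[k-1] = [2i, 4, -2i, -4]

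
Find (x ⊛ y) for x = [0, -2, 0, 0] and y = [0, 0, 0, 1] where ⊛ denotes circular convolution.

(x ⊛ y)[n] = Σ(m=0 to 3) x[m] · y[(n-m) mod 4]

Computing each output sample:
(x ⊛ y)[0] = -2
(x ⊛ y)[1] = 0
(x ⊛ y)[2] = 0
(x ⊛ y)[3] = 0

x ⊛ y = [-2, 0, 0, 0]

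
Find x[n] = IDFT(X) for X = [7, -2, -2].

x[n] = (1/3) Σ(k=0 to 2) X[k] · e^(2πikn/3)

Computing each x[n]:
x[0] = 1
x[1] = 3
x[2] = 3

x = [1, 3, 3]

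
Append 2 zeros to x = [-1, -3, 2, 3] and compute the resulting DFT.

Original 4-point DFT: [1, -3+6i, 1, -3-6i]
Zero-padded 6-point DFT provides frequency interpolation.

DFT_6([x, 0, ...]) = [1, -6.5000+0.8660i, 2.5000+4.3301i, 1, 2.5000-4.3301i, -6.5000-0.8660i]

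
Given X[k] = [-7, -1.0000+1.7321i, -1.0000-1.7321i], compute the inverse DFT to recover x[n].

x[n] = (1/3) Σ(k=0 to 2) X[k] · e^(2πikn/3)

Computing each x[n]:
x[0] = -3
x[1] = -3
x[2] = -1

x = [-3, -3, -1]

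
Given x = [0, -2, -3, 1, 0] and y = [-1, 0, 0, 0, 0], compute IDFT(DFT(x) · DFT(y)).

(x ⊛ y)[n] = Σ(m=0 to 4) x[m] · y[(n-m) mod 5]

Computing each output sample:
(x ⊛ y)[0] = 0
(x ⊛ y)[1] = 2
(x ⊛ y)[2] = 3
(x ⊛ y)[3] = -1
(x ⊛ y)[4] = 0

x ⊛ y = [0, 2, 3, -1, 0]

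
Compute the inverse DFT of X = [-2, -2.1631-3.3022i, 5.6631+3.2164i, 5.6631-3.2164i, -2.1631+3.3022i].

x[n] = (1/5) Σ(k=0 to 4) X[k] · e^(2πikn/5)

Computing each x[n]:
x[0] = 1
x[1] = -2
x[2] = 3
x[3] = -1
x[4] = -3

x = [1, -2, 3, -1, -3]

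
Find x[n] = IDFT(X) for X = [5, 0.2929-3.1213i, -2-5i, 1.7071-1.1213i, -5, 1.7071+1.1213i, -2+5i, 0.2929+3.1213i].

x[n] = (1/8) Σ(k=0 to 7) X[k] · e^(2πikn/8)

Computing each x[n]:
x[0] = 0
x[1] = 3
x[2] = 1
x[3] = 1
x[4] = -1
x[5] = 2
x[6] = 0
x[7] = -1

x = [0, 3, 1, 1, -1, 2, 0, -1]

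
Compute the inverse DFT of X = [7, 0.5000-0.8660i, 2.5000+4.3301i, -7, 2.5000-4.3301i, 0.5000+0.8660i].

x[n] = (1/6) Σ(k=0 to 5) X[k] · e^(2πikn/6)

Computing each x[n]:
x[0] = 1
x[1] = 1
x[2] = 1
x[3] = 3
x[4] = -2
x[5] = 3

x = [1, 1, 1, 3, -2, 3]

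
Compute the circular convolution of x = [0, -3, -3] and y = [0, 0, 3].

(x ⊛ y)[n] = Σ(m=0 to 2) x[m] · y[(n-m) mod 3]

Computing each output sample:
(x ⊛ y)[0] = -9
(x ⊛ y)[1] = -9
(x ⊛ y)[2] = 0

x ⊛ y = [-9, -9, 0]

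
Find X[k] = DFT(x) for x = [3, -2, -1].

X[k] = Σ(n=0 to 2) x[n] · ω_3^(nk)
where ω_3 = e^(-2πi/3)

Computing each X[k]:
X[0] = 0
X[1] = 4.5000+0.8660i
X[2] = 4.5000-0.8660i

X = [0, 4.5000+0.8660i, 4.5000-0.8660i]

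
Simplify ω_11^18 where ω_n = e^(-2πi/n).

Since ω_11^11 = 1, powers reduce modulo 11.
18 mod 11 = 7
So ω_11^18 = ω_11^7 = e^(-2πi·7/11)

ω_11^18 = ω_11^7 = -0.6549+0.7557i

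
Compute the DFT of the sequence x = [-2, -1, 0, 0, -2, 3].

X[k] = Σ(n=0 to 5) x[n] · ω_6^(nk)
where ω_6 = e^(-2πi/6)

Computing each X[k]:
X[0] = -2
X[1] = 1.7321i
X[2] = -2.0000+5.1962i
X[3] = -6
X[4] = -2.0000-5.1962i
X[5] = -1.7321i

X = [-2, 1.7321i, -2.0000+5.1962i, -6, -2.0000-5.1962i, -1.7321i]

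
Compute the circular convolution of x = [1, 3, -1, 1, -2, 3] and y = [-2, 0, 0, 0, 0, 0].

(x ⊛ y)[n] = Σ(m=0 to 5) x[m] · y[(n-m) mod 6]

Computing each output sample:
(x ⊛ y)[0] = -2
(x ⊛ y)[1] = -6
(x ⊛ y)[2] = 2
(x ⊛ y)[3] = -2
(x ⊛ y)[4] = 4
(x ⊛ y)[5] = -6

x ⊛ y = [-2, -6, 2, -2, 4, -6]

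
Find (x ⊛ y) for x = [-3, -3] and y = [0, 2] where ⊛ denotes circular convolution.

(x ⊛ y)[n] = Σ(m=0 to 1) x[m] · y[(n-m) mod 2]

Computing each output sample:
(x ⊛ y)[0] = -6
(x ⊛ y)[1] = -6

x ⊛ y = [-6, -6]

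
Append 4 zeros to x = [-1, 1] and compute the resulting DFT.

Original 2-point DFT: [0, -2]
Zero-padded 6-point DFT provides frequency interpolation.

DFT_6([x, 0, ...]) = [0, -0.5000-0.8660i, -1.5000-0.8660i, -2, -1.5000+0.8660i, -0.5000+0.8660i]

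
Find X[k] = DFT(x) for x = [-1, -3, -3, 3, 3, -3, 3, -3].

X[k] = Σ(n=0 to 7) x[n] · ω_8^(nk)
where ω_8 = e^(-2πi/8)

Computing each X[k]:
X[0] = -4
X[1] = -8.2426+1.7574i
X[2] = 2+6i
X[3] = 0.2426-10.2426i
X[4] = 8
X[5] = 0.2426+10.2426i
X[6] = 2-6i
X[7] = -8.2426-1.7574i

X = [-4, -8.2426+1.7574i, 2+6i, 0.2426-10.2426i, 8, 0.2426+10.2426i, 2-6i, -8.2426-1.7574i]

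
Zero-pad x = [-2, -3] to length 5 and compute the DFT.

Original 2-point DFT: [-5, 1]
Zero-padded 5-point DFT provides frequency interpolation.

DFT_5([x, 0, ...]) = [-5, -2.9271+2.8532i, 0.4271+1.7634i, 0.4271-1.7634i, -2.9271-2.8532i]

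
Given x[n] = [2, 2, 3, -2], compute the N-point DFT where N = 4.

X[k] = Σ(n=0 to 3) x[n] · ω_4^(nk)
where ω_4 = e^(-2πi/4)

Computing each X[k]:
X[0] = 5
X[1] = -1-4i
X[2] = 5
X[3] = -1+4i

X = [5, -1-4i, 5, -1+4i]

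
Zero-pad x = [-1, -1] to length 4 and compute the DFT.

Original 2-point DFT: [-2, 0]
Zero-padded 4-point DFT provides frequency interpolation.

DFT_4([x, 0, ...]) = [-2, -1+1i, 0, -1-1i]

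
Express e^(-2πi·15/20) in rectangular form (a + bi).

ω_20^15 = e^(-2πi·15/20)
= cos(-2π·15/20) + i·sin(-2π·15/20)
= cos(-30π/20) + i·sin(-30π/20)

ω_20^15 = cos(-30π/20) + i·sin(-30π/20) = 1i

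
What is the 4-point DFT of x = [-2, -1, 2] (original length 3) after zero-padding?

Original 3-point DFT: [-1, -2.5000+2.5981i, -2.5000-2.5981i]
Zero-padded 4-point DFT provides frequency interpolation.

DFT_4([x, 0, ...]) = [-1, -4+1i, 1, -4-1i]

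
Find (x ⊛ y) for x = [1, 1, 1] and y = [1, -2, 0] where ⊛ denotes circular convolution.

(x ⊛ y)[n] = Σ(m=0 to 2) x[m] · y[(n-m) mod 3]

Computing each output sample:
(x ⊛ y)[0] = -1
(x ⊛ y)[1] = -1
(x ⊛ y)[2] = -1

x ⊛ y = [-1, -1, -1]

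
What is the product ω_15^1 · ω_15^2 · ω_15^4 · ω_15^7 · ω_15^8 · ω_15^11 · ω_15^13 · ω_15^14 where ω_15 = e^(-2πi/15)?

The primitive 15th roots of unity are ω_15^k for k coprime to 15: k ∈ {1, 2, 4, 7, 8, 11, 13, 14}
Their product equals the constant term of the cyclotomic polynomial Φ_15(x) up to sign.
For n ≥ 3, the product of all primitive nth roots of unity is 1. (For n=1 it is 1; for n=2 it is -1.)

1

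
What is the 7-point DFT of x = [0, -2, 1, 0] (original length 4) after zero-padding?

Original 4-point DFT: [-1, -1+2i, 3, -1-2i]
Zero-padded 7-point DFT provides frequency interpolation.

DFT_7([x, 0, ...]) = [-1, -1.4695+0.5887i, -0.4559+2.3837i, 2.4254+1.6496i, 2.4254-1.6496i, -0.4559-2.3837i, -1.4695-0.5887i]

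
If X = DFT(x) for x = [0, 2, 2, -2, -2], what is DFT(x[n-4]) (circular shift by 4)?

Time shift by 4: X_shifted[k] = ω_5^(4k) · X[k]
Shifted x = [2, 2, -2, -2, 0]

DFT(x[n-4]) = [0, 5.8541-1.9021i, -0.8541-1.1756i, -0.8541+1.1756i, 5.8541+1.9021i]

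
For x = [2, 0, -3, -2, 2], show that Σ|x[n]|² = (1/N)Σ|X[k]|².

Time domain:
Σ|x[n]|² = |2|² + |0|² + |-3|² + |-2|² + |2|² = 21.0000

Frequency domain:
(1/5)Σ|X[k]|² = (1/5)(|-1|² + |6.6631+2.4899i|² + |-1.1631+0.2245i|² + |-1.1631-0.2245i|² + |6.6631-2.4899i|²) = (1/5)·105.0000 = 21.0000

Both sides agree, confirming Parseval's theorem.

Σ|x[n]|² = (1/N)Σ|X[k]|² = 21.0000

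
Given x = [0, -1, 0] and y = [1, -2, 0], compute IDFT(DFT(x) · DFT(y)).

(x ⊛ y)[n] = Σ(m=0 to 2) x[m] · y[(n-m) mod 3]

Computing each output sample:
(x ⊛ y)[0] = 0
(x ⊛ y)[1] = -1
(x ⊛ y)[2] = 2

x ⊛ y = [0, -1, 2]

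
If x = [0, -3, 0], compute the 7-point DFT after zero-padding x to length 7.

Original 3-point DFT: [-3, 1.5000+2.5981i, 1.5000-2.5981i]
Zero-padded 7-point DFT provides frequency interpolation.

DFT_7([x, 0, ...]) = [-3, -1.8705+2.3455i, 0.6676+2.9248i, 2.7029+1.3017i, 2.7029-1.3017i, 0.6676-2.9248i, -1.8705-2.3455i]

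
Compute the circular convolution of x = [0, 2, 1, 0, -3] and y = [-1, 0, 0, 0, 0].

(x ⊛ y)[n] = Σ(m=0 to 4) x[m] · y[(n-m) mod 5]

Computing each output sample:
(x ⊛ y)[0] = 0
(x ⊛ y)[1] = -2
(x ⊛ y)[2] = -1
(x ⊛ y)[3] = 0
(x ⊛ y)[4] = 3

x ⊛ y = [0, -2, -1, 0, 3]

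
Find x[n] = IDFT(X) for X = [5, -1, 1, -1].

x[n] = (1/4) Σ(k=0 to 3) X[k] · e^(2πikn/4)

Computing each x[n]:
x[0] = 1
x[1] = 1
x[2] = 2
x[3] = 1

x = [1, 1, 2, 1]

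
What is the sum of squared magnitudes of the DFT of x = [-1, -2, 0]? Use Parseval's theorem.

Parseval: Σ|x[n]|² = (1/N)Σ|X[k]|², so Σ|X[k]|² = N·Σ|x[n]|² = 3·5.0000

Σ|X[k]|² = N·Σ|x[n]|² = 3·5.0000 = 15.0000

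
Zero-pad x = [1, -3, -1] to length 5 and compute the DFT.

Original 3-point DFT: [-3, 3.0000+1.7321i, 3.0000-1.7321i]
Zero-padded 5-point DFT provides frequency interpolation.

DFT_5([x, 0, ...]) = [-3, 0.8820+3.4410i, 3.1180+0.8123i, 3.1180-0.8123i, 0.8820-3.4410i]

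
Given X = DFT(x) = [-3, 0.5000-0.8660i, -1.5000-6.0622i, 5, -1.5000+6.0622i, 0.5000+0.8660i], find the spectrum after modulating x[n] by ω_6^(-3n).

Modulation property: DFT(ω_6^(-3n)·x[n]) = X[(k-3) mod 6], so circularly shift X by 3 positions.

X[k-3] = [5, -1.5000+6.0622i, 0.5000+0.8660i, -3, 0.5000-0.8660i, -1.5000-6.0622i]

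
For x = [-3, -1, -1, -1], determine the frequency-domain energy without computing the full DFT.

Parseval: Σ|x[n]|² = (1/N)Σ|X[k]|², so Σ|X[k]|² = N·Σ|x[n]|² = 4·12.0000

Σ|X[k]|² = N·Σ|x[n]|² = 4·12.0000 = 48.0000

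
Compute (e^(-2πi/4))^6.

Since ω_4^4 = 1, powers reduce modulo 4.
6 mod 4 = 2
So ω_4^6 = ω_4^2 = e^(-2πi·2/4)

ω_4^6 = ω_4^2 = -1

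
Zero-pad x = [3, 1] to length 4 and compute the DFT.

Original 2-point DFT: [4, 2]
Zero-padded 4-point DFT provides frequency interpolation.

DFT_4([x, 0, ...]) = [4, 3-1i, 2, 3+1i]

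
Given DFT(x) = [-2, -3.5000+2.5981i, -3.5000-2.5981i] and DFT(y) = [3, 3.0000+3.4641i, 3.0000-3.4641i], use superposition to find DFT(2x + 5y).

By linearity: DFT(2x + 5y) = 2·DFT(x) + 5·DFT(y)
= 2·[-2, -3.5000+2.5981i, -3.5000-2.5981i] + 5·[3, 3.0000+3.4641i, 3.0000-3.4641i]

Computing element-wise:
Z[0] = 2·(-2) + 5·(3) = 11
Z[1] = 2·(-3.5000+2.5981i) + 5·(3.0000+3.4641i) = 8.0000+22.5167i
Z[2] = 2·(-3.5000-2.5981i) + 5·(3.0000-3.4641i) = 8.0000-22.5167i

DFT(2x + 5y) = 2·X + 5·Y = [11, 8.0000+22.5167i, 8.0000-22.5167i]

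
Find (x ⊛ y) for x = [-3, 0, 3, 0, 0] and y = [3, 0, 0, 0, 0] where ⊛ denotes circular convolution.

(x ⊛ y)[n] = Σ(m=0 to 4) x[m] · y[(n-m) mod 5]

Computing each output sample:
(x ⊛ y)[0] = -9
(x ⊛ y)[1] = 0
(x ⊛ y)[2] = 9
(x ⊛ y)[3] = 0
(x ⊛ y)[4] = 0

x ⊛ y = [-9, 0, 9, 0, 0]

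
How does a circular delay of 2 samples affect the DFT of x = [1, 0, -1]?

Time shift by 2: X_shifted[k] = ω_3^(2k) · X[k]
Shifted x = [0, -1, 1]

DFT(x[n-2]) = [0, 1.7321i, -1.7321i]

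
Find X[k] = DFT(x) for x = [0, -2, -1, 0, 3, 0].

X[k] = Σ(n=0 to 5) x[n] · ω_6^(nk)
where ω_6 = e^(-2πi/6)

Computing each X[k]:
X[0] = 0
X[1] = -2.0000+5.1962i
X[2] = -1.7321i
X[3] = 4
X[4] = 1.7321i
X[5] = -2.0000-5.1962i

X = [0, -2.0000+5.1962i, -1.7321i, 4, 1.7321i, -2.0000-5.1962i]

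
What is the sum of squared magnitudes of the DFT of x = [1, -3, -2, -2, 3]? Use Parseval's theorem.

Parseval: Σ|x[n]|² = (1/N)Σ|X[k]|², so Σ|X[k]|² = N·Σ|x[n]|² = 5·27.0000

Σ|X[k]|² = N·Σ|x[n]|² = 5·27.0000 = 135.0000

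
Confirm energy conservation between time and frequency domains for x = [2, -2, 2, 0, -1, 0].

Time domain:
Σ|x[n]|² = |2|² + |-2|² + |2|² + |0|² + |-1|² + |0|² = 13.0000

Frequency domain:
(1/6)Σ|X[k]|² = (1/6)(|1|² + |0.5000-0.8660i|² + |2.5000+4.3301i|² + |5|² + |2.5000-4.3301i|² + |0.5000+0.8660i|²) = (1/6)·78.0000 = 13.0000

Both sides agree, confirming Parseval's theorem.

Σ|x[n]|² = (1/N)Σ|X[k]|² = 13.0000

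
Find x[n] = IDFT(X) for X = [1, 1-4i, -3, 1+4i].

x[n] = (1/4) Σ(k=0 to 3) X[k] · e^(2πikn/4)

Computing each x[n]:
x[0] = 0
x[1] = 3
x[2] = -1
x[3] = -1

x = [0, 3, -1, -1]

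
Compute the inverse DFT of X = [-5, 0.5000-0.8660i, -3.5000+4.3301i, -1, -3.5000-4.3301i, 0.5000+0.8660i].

x[n] = (1/6) Σ(k=0 to 5) X[k] · e^(2πikn/6)

Computing each x[n]:
x[0] = -2
x[1] = -1
x[2] = 1
x[3] = -2
x[4] = -2
x[5] = 1

x = [-2, -1, 1, -2, -2, 1]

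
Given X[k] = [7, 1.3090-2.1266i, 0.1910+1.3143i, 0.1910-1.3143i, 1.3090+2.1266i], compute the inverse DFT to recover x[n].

x[n] = (1/5) Σ(k=0 to 4) X[k] · e^(2πikn/5)

Computing each x[n]:
x[0] = 2
x[1] = 2
x[2] = 2
x[3] = 0
x[4] = 1

x = [2, 2, 2, 0, 1]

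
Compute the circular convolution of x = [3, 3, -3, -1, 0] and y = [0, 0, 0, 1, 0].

(x ⊛ y)[n] = Σ(m=0 to 4) x[m] · y[(n-m) mod 5]

Computing each output sample:
(x ⊛ y)[0] = -3
(x ⊛ y)[1] = -1
(x ⊛ y)[2] = 0
(x ⊛ y)[3] = 3
(x ⊛ y)[4] = 3

x ⊛ y = [-3, -1, 0, 3, 3]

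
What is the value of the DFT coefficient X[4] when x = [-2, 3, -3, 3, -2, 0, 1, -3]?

X[4] = Σ(n=0 to 7) x[n] · ω_8^(4n) where ω_8 = e^(-2πi/8)
= (-2)·ω_8^0 + (3)·ω_8^4 + (-3)·ω_8^8 + (3)·ω_8^12 + (-2)·ω_8^16 + (0)·ω_8^20 + (1)·ω_8^24 + (-3)·ω_8^28

X[4] = -9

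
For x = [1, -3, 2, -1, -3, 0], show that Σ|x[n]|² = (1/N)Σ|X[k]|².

Time domain:
Σ|x[n]|² = |1|² + |-3|² + |2|² + |-1|² + |-3|² + |0|² = 24.0000

Frequency domain:
(1/6)Σ|X[k]|² = (1/6)(|-4|² + |1.0000-1.7321i|² + |2.0000+6.9282i|² + |4|² + |2.0000-6.9282i|² + |1.0000+1.7321i|²) = (1/6)·144.0000 = 24.0000

Both sides agree, confirming Parseval's theorem.

Σ|x[n]|² = (1/N)Σ|X[k]|² = 24.0000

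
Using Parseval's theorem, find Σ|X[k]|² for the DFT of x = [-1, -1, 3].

Parseval: Σ|x[n]|² = (1/N)Σ|X[k]|², so Σ|X[k]|² = N·Σ|x[n]|² = 3·11.0000

Σ|X[k]|² = N·Σ|x[n]|² = 3·11.0000 = 33.0000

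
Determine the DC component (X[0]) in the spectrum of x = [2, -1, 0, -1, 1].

X[0] = Σ(n=0 to 4) x[n] · ω_5^0 = Σ x[n]
= (2) + (-1) + (0) + (-1) + (1)

X[0] = 1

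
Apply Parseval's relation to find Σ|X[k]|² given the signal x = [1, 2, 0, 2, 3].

Parseval: Σ|x[n]|² = (1/N)Σ|X[k]|², so Σ|X[k]|² = N·Σ|x[n]|² = 5·18.0000

Σ|X[k]|² = N·Σ|x[n]|² = 5·18.0000 = 90.0000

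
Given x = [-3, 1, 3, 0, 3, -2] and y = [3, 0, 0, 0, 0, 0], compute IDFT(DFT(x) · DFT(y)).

(x ⊛ y)[n] = Σ(m=0 to 5) x[m] · y[(n-m) mod 6]

Computing each output sample:
(x ⊛ y)[0] = -9
(x ⊛ y)[1] = 3
(x ⊛ y)[2] = 9
(x ⊛ y)[3] = 0
(x ⊛ y)[4] = 9
(x ⊛ y)[5] = -6

x ⊛ y = [-9, 3, 9, 0, 9, -6]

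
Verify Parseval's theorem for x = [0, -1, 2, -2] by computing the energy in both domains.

Time domain:
Σ|x[n]|² = |0|² + |-1|² + |2|² + |-2|² = 9.0000

Frequency domain:
(1/4)Σ|X[k]|² = (1/4)(|-1|² + |-2-1i|² + |5|² + |-2+1i|²) = (1/4)·36.0000 = 9.0000

Both sides agree, confirming Parseval's theorem.

Σ|x[n]|² = (1/N)Σ|X[k]|² = 9.0000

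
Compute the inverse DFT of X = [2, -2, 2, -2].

x[n] = (1/4) Σ(k=0 to 3) X[k] · e^(2πikn/4)

Computing each x[n]:
x[0] = 0
x[1] = 0
x[2] = 2
x[3] = 0

x = [0, 0, 2, 0]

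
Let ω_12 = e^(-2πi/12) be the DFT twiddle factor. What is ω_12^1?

ω_12^1 = e^(-2πi·1/12)
= cos(-2π·1/12) + i·sin(-2π·1/12)
= cos(-2π/12) + i·sin(-2π/12)

ω_12^1 = cos(-2π/12) + i·sin(-2π/12) = 0.8660-0.5000i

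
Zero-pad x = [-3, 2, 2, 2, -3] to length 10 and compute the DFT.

Original 5-point DFT: [0, -6.5451-4.7553i, -0.9549-2.9389i, -0.9549+2.9389i, -6.5451+4.7553i]
Zero-padded 10-point DFT provides frequency interpolation.

DFT_10([x, 0, ...]) = [0, 1.0451-3.2164i, -6.5451-4.7553i, -4.5451+3.3022i, -0.9549-2.9389i, -8, -0.9549+2.9389i, -4.5451-3.3022i, -6.5451+4.7553i, 1.0451+3.2164i]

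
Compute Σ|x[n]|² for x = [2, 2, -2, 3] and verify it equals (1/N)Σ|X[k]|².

Time domain:
Σ|x[n]|² = |2|² + |2|² + |-2|² + |3|² = 21.0000

Frequency domain:
(1/4)Σ|X[k]|² = (1/4)(|5|² + |4+1i|² + |-5|² + |4-1i|²) = (1/4)·84.0000 = 21.0000

Both sides agree, confirming Parseval's theorem.

Σ|x[n]|² = (1/N)Σ|X[k]|² = 21.0000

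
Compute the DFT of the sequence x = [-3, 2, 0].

X[k] = Σ(n=0 to 2) x[n] · ω_3^(nk)
where ω_3 = e^(-2πi/3)

Computing each X[k]:
X[0] = -1
X[1] = -4.0000-1.7321i
X[2] = -4.0000+1.7321i

X = [-1, -4.0000-1.7321i, -4.0000+1.7321i]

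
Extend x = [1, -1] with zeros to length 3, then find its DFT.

Original 2-point DFT: [0, 2]
Zero-padded 3-point DFT provides frequency interpolation.

DFT_3([x, 0, ...]) = [0, 1.5000+0.8660i, 1.5000-0.8660i]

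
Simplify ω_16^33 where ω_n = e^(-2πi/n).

Since ω_16^16 = 1, powers reduce modulo 16.
33 mod 16 = 1
So ω_16^33 = ω_16^1 = e^(-2πi·1/16)

ω_16^33 = ω_16^1 = 0.9239-0.3827i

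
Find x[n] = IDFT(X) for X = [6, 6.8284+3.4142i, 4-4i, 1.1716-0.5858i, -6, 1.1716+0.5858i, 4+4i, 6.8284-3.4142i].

x[n] = (1/8) Σ(k=0 to 7) X[k] · e^(2πikn/8)

Computing each x[n]:
x[0] = 3
x[1] = 3
x[2] = -2
x[3] = -1
x[4] = -1
x[5] = 2
x[6] = 0
x[7] = 2

x = [3, 3, -2, -1, -1, 2, 0, 2]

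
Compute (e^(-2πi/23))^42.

Since ω_23^23 = 1, powers reduce modulo 23.
42 mod 23 = 19
So ω_23^42 = ω_23^19 = e^(-2πi·19/23)

ω_23^42 = ω_23^19 = 0.4601+0.8879i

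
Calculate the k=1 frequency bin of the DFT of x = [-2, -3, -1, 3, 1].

X[1] = Σ(n=0 to 4) x[n] · ω_5^(1n) where ω_5 = e^(-2πi/5)
= (-2)·ω_5^0 + (-3)·ω_5^1 + (-1)·ω_5^2 + (3)·ω_5^3 + (1)·ω_5^4

X[1] = -4.2361+6.1554i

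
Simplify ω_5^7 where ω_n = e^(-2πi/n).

Since ω_5^5 = 1, powers reduce modulo 5.
7 mod 5 = 2
So ω_5^7 = ω_5^2 = e^(-2πi·2/5)

ω_5^7 = ω_5^2 = -0.8090-0.5878i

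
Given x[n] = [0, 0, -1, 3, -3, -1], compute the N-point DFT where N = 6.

X[k] = Σ(n=0 to 5) x[n] · ω_6^(nk)
where ω_6 = e^(-2πi/6)

Computing each X[k]:
X[0] = -2
X[1] = -1.5000-2.5981i
X[2] = 5.5000+0.8660i
X[3] = -6
X[4] = 5.5000-0.8660i
X[5] = -1.5000+2.5981i

X = [-2, -1.5000-2.5981i, 5.5000+0.8660i, -6, 5.5000-0.8660i, -1.5000+2.5981i]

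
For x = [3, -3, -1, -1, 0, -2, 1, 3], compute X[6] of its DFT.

X[6] = Σ(n=0 to 7) x[n] · ω_8^(6n) where ω_8 = e^(-2πi/8)
= (3)·ω_8^0 + (-3)·ω_8^6 + (-1)·ω_8^12 + (-1)·ω_8^18 + (0)·ω_8^24 + (-2)·ω_8^30 + (1)·ω_8^36 + (3)·ω_8^42

X[6] = 3-7i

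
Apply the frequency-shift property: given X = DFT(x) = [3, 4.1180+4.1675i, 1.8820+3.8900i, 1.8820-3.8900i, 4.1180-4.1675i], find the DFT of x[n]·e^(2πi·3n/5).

Modulation property: DFT(ω_5^(-3n)·x[n]) = X[(k-3) mod 5], so circularly shift X by 3 positions.

X[k-3] = [1.8820+3.8900i, 1.8820-3.8900i, 4.1180-4.1675i, 3, 4.1180+4.1675i]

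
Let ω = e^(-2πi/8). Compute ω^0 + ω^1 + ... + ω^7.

Sum of all nth roots of unity equals 0 for n > 1 (geometric series with r ≠ 1).

0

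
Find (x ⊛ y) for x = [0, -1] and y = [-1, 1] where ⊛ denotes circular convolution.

(x ⊛ y)[n] = Σ(m=0 to 1) x[m] · y[(n-m) mod 2]

Computing each output sample:
(x ⊛ y)[0] = -1
(x ⊛ y)[1] = 1

x ⊛ y = [-1, 1]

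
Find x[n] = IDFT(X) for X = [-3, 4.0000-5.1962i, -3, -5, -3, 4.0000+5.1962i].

x[n] = (1/6) Σ(k=0 to 5) X[k] · e^(2πikn/6)

Computing each x[n]:
x[0] = -1
x[1] = 3
x[2] = 0
x[3] = -2
x[4] = -3
x[5] = 0

x = [-1, 3, 0, -2, -3, 0]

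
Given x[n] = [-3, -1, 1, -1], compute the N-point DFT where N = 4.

X[k] = Σ(n=0 to 3) x[n] · ω_4^(nk)
where ω_4 = e^(-2πi/4)

Computing each X[k]:
X[0] = -4
X[1] = -4
X[2] = 0
X[3] = -4

X = [-4, -4, 0, -4]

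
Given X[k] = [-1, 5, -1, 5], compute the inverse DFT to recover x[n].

x[n] = (1/4) Σ(k=0 to 3) X[k] · e^(2πikn/4)

Computing each x[n]:
x[0] = 2
x[1] = 0
x[2] = -3
x[3] = 0

x = [2, 0, -3, 0]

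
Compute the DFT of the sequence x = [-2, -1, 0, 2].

X[k] = Σ(n=0 to 3) x[n] · ω_4^(nk)
where ω_4 = e^(-2πi/4)

Computing each X[k]:
X[0] = -1
X[1] = -2+3i
X[2] = -3
X[3] = -2-3i

X = [-1, -2+3i, -3, -2-3i]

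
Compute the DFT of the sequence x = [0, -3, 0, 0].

X[k] = Σ(n=0 to 3) x[n] · ω_4^(nk)
where ω_4 = e^(-2πi/4)

Computing each X[k]:
X[0] = -3
X[1] = 3i
X[2] = 3
X[3] = -3i

X = [-3, 3i, 3, -3i]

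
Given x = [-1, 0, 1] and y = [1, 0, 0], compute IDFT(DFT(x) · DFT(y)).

(x ⊛ y)[n] = Σ(m=0 to 2) x[m] · y[(n-m) mod 3]

Computing each output sample:
(x ⊛ y)[0] = -1
(x ⊛ y)[1] = 0
(x ⊛ y)[2] = 1

x ⊛ y = [-1, 0, 1]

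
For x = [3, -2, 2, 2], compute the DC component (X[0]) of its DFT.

X[0] = Σ(n=0 to 3) x[n] · ω_4^0 = Σ x[n]
= (3) + (-2) + (2) + (2)

X[0] = 5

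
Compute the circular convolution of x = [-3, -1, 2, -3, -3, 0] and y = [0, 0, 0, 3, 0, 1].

(x ⊛ y)[n] = Σ(m=0 to 5) x[m] · y[(n-m) mod 6]

Computing each output sample:
(x ⊛ y)[0] = -10
(x ⊛ y)[1] = -7
(x ⊛ y)[2] = -3
(x ⊛ y)[3] = -12
(x ⊛ y)[4] = -3
(x ⊛ y)[5] = 3

x ⊛ y = [-10, -7, -3, -12, -3, 3]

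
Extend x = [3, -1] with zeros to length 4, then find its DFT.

Original 2-point DFT: [2, 4]
Zero-padded 4-point DFT provides frequency interpolation.

DFT_4([x, 0, ...]) = [2, 3+1i, 4, 3-1i]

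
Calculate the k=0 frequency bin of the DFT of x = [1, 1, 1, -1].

X[0] = Σ(n=0 to 3) x[n] · ω_4^0 = Σ x[n]
= (1) + (1) + (1) + (-1)

X[0] = 2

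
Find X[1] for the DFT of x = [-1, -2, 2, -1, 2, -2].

X[1] = Σ(n=0 to 5) x[n] · ω_6^(1n) where ω_6 = e^(-2πi/6)
= (-1)·ω_6^0 + (-2)·ω_6^1 + (2)·ω_6^2 + (-1)·ω_6^3 + (2)·ω_6^4 + (-2)·ω_6^5

X[1] = -4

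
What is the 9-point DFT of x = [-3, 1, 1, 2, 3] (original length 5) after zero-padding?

Original 5-point DFT: [4, -4.1910+2.4899i, -5.3090+0.2245i, -5.3090-0.2245i, -4.1910-2.4899i]
Zero-padded 9-point DFT provides frequency interpolation.

DFT_9([x, 0, ...]) = [4, -5.8794-4.3857i, -2.4679+2.3336i, -3.5000-2.5981i, -3.6527+1.5231i, -3.6527-1.5231i, -3.5000+2.5981i, -2.4679-2.3336i, -5.8794+4.3857i]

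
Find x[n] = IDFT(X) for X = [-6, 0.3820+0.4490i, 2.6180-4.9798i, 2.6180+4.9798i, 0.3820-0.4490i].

x[n] = (1/5) Σ(k=0 to 4) X[k] · e^(2πikn/5)

Computing each x[n]:
x[0] = 0
x[1] = -1
x[2] = -3
x[3] = 1
x[4] = -3

x = [0, -1, -3, 1, -3]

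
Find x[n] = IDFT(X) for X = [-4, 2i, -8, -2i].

x[n] = (1/4) Σ(k=0 to 3) X[k] · e^(2πikn/4)

Computing each x[n]:
x[0] = -3
x[1] = 0
x[2] = -3
x[3] = 2

x = [-3, 0, -3, 2]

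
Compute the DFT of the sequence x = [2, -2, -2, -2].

X[k] = Σ(n=0 to 3) x[n] · ω_4^(nk)
where ω_4 = e^(-2πi/4)

Computing each X[k]:
X[0] = -4
X[1] = 4
X[2] = 4
X[3] = 4

X = [-4, 4, 4, 4]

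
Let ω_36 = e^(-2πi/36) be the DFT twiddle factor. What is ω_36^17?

ω_36^17 = e^(-2πi·17/36)
= cos(-2π·17/36) + i·sin(-2π·17/36)
= cos(-34π/36) + i·sin(-34π/36)

ω_36^17 = cos(-34π/36) + i·sin(-34π/36) = -0.9848-0.1736i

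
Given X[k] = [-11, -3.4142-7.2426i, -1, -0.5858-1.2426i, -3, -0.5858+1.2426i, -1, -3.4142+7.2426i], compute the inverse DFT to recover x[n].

x[n] = (1/8) Σ(k=0 to 7) X[k] · e^(2πikn/8)

Computing each x[n]:
x[0] = -3
x[1] = 0
x[2] = 0
x[3] = 1
x[4] = -1
x[5] = -2
x[6] = -3
x[7] = -3

x = [-3, 0, 0, 1, -1, -2, -3, -3]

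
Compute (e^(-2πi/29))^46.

Since ω_29^29 = 1, powers reduce modulo 29.
46 mod 29 = 17
So ω_29^46 = ω_29^17 = e^(-2πi·17/29)

ω_29^46 = ω_29^17 = -0.8569+0.5156i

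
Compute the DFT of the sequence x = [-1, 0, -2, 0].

X[k] = Σ(n=0 to 3) x[n] · ω_4^(nk)
where ω_4 = e^(-2πi/4)

Computing each X[k]:
X[0] = -3
X[1] = 1
X[2] = -3
X[3] = 1

X = [-3, 1, -3, 1]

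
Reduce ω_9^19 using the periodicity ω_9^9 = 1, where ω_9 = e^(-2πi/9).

Since ω_9^9 = 1, powers reduce modulo 9.
19 mod 9 = 1
So ω_9^19 = ω_9^1 = e^(-2πi·1/9)

ω_9^19 = ω_9^1 = 0.7660-0.6428i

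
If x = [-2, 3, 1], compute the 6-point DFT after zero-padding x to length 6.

Original 3-point DFT: [2, -4.0000-1.7321i, -4.0000+1.7321i]
Zero-padded 6-point DFT provides frequency interpolation.

DFT_6([x, 0, ...]) = [2, -1.0000-3.4641i, -4.0000-1.7321i, -4, -4.0000+1.7321i, -1.0000+3.4641i]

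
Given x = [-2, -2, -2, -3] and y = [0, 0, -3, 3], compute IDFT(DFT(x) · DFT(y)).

(x ⊛ y)[n] = Σ(m=0 to 3) x[m] · y[(n-m) mod 4]

Computing each output sample:
(x ⊛ y)[0] = 0
(x ⊛ y)[1] = 3
(x ⊛ y)[2] = -3
(x ⊛ y)[3] = 0

x ⊛ y = [0, 3, -3, 0]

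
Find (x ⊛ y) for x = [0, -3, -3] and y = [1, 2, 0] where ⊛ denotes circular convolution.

(x ⊛ y)[n] = Σ(m=0 to 2) x[m] · y[(n-m) mod 3]

Computing each output sample:
(x ⊛ y)[0] = -6
(x ⊛ y)[1] = -3
(x ⊛ y)[2] = -9

x ⊛ y = [-6, -3, -9]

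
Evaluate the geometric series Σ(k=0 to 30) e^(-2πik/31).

Sum of all nth roots of unity equals 0 for n > 1 (geometric series with r ≠ 1).

0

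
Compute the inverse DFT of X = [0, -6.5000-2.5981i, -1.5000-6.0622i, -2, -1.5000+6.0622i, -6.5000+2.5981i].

x[n] = (1/6) Σ(k=0 to 5) X[k] · e^(2πikn/6)

Computing each x[n]:
x[0] = -3
x[1] = 2
x[2] = 0
x[3] = 2
x[4] = 2
x[5] = -3

x = [-3, 2, 0, 2, 2, -3]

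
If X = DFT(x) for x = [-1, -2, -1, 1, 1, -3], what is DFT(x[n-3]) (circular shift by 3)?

Time shift by 3: X_shifted[k] = ω_6^(3k) · X[k]
Shifted x = [1, 1, -3, -1, -2, -1]

DFT(x[n-3]) = [-5, 4.5000-0.8660i, 2.5000-2.5981i, -3, 2.5000+2.5981i, 4.5000+0.8660i]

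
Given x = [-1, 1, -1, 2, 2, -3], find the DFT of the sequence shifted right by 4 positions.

Time shift by 4: X_shifted[k] = ω_6^(4k) · X[k]
Shifted x = [-1, 2, 2, -3, -1, 1]

DFT(x[n-4]) = [0, 3.0000-3.4641i, -6.0000+1.7321i, 0, -6.0000-1.7321i, 3.0000+3.4641i]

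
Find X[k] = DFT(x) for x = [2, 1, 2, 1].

X[k] = Σ(n=0 to 3) x[n] · ω_4^(nk)
where ω_4 = e^(-2πi/4)

Computing each X[k]:
X[0] = 6
X[1] = 0
X[2] = 2
X[3] = 0

X = [6, 0, 2, 0]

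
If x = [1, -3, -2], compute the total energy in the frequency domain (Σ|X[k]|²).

Parseval: Σ|x[n]|² = (1/N)Σ|X[k]|², so Σ|X[k]|² = N·Σ|x[n]|² = 3·14.0000

Σ|X[k]|² = N·Σ|x[n]|² = 3·14.0000 = 42.0000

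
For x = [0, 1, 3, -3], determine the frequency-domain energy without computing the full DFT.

Parseval: Σ|x[n]|² = (1/N)Σ|X[k]|², so Σ|X[k]|² = N·Σ|x[n]|² = 4·19.0000

Σ|X[k]|² = N·Σ|x[n]|² = 4·19.0000 = 76.0000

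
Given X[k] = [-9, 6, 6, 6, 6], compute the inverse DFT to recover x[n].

x[n] = (1/5) Σ(k=0 to 4) X[k] · e^(2πikn/5)

Computing each x[n]:
x[0] = 3
x[1] = -3
x[2] = -3
x[3] = -3
x[4] = -3

x = [3, -3, -3, -3, -3]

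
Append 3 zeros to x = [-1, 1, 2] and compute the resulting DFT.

Original 3-point DFT: [2, -2.5000+0.8660i, -2.5000-0.8660i]
Zero-padded 6-point DFT provides frequency interpolation.

DFT_6([x, 0, ...]) = [2, -1.5000-2.5981i, -2.5000+0.8660i, 0, -2.5000-0.8660i, -1.5000+2.5981i]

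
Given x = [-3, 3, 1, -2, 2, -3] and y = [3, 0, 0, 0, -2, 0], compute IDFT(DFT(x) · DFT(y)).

(x ⊛ y)[n] = Σ(m=0 to 5) x[m] · y[(n-m) mod 6]

Computing each output sample:
(x ⊛ y)[0] = -11
(x ⊛ y)[1] = 13
(x ⊛ y)[2] = -1
(x ⊛ y)[3] = 0
(x ⊛ y)[4] = 12
(x ⊛ y)[5] = -15

x ⊛ y = [-11, 13, -1, 0, 12, -15]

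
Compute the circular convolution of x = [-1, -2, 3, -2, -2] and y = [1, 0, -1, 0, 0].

(x ⊛ y)[n] = Σ(m=0 to 4) x[m] · y[(n-m) mod 5]

Computing each output sample:
(x ⊛ y)[0] = 1
(x ⊛ y)[1] = 0
(x ⊛ y)[2] = 4
(x ⊛ y)[3] = 0
(x ⊛ y)[4] = -5

x ⊛ y = [1, 0, 4, 0, -5]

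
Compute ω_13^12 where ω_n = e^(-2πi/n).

ω_13^12 = e^(-2πi·12/13)
= cos(-2π·12/13) + i·sin(-2π·12/13)
= cos(-24π/13) + i·sin(-24π/13)

ω_13^12 = cos(-24π/13) + i·sin(-24π/13) = 0.8855+0.4647i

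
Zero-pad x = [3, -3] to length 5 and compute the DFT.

Original 2-point DFT: [0, 6]
Zero-padded 5-point DFT provides frequency interpolation.

DFT_5([x, 0, ...]) = [0, 2.0729+2.8532i, 5.4271+1.7634i, 5.4271-1.7634i, 2.0729-2.8532i]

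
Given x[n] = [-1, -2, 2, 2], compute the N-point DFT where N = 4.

X[k] = Σ(n=0 to 3) x[n] · ω_4^(nk)
where ω_4 = e^(-2πi/4)

Computing each X[k]:
X[0] = 1
X[1] = -3+4i
X[2] = 1
X[3] = -3-4i

X = [1, -3+4i, 1, -3-4i]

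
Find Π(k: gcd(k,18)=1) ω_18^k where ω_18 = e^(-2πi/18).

The primitive 18th roots of unity are ω_18^k for k coprime to 18: k ∈ {1, 5, 7, 11, 13, 17}
Their product equals the constant term of the cyclotomic polynomial Φ_18(x) up to sign.
For n ≥ 3, the product of all primitive nth roots of unity is 1. (For n=1 it is 1; for n=2 it is -1.)

1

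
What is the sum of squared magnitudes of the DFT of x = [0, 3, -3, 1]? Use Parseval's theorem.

Parseval: Σ|x[n]|² = (1/N)Σ|X[k]|², so Σ|X[k]|² = N·Σ|x[n]|² = 4·19.0000

Σ|X[k]|² = N·Σ|x[n]|² = 4·19.0000 = 76.0000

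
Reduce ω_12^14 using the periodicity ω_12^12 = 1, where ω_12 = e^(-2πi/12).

Since ω_12^12 = 1, powers reduce modulo 12.
14 mod 12 = 2
So ω_12^14 = ω_12^2 = e^(-2πi·2/12)

ω_12^14 = ω_12^2 = 0.5000-0.8660i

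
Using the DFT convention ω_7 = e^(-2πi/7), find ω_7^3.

ω_7^3 = e^(-2πi·3/7)
= cos(-2π·3/7) + i·sin(-2π·3/7)
= cos(-6π/7) + i·sin(-6π/7)

ω_7^3 = cos(-6π/7) + i·sin(-6π/7) = -0.9010-0.4339i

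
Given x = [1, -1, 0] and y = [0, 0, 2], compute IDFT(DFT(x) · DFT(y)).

(x ⊛ y)[n] = Σ(m=0 to 2) x[m] · y[(n-m) mod 3]

Computing each output sample:
(x ⊛ y)[0] = -2
(x ⊛ y)[1] = 0
(x ⊛ y)[2] = 2

x ⊛ y = [-2, 0, 2]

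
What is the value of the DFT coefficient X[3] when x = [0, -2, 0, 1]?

X[3] = Σ(n=0 to 3) x[n] · ω_4^(3n) where ω_4 = e^(-2πi/4)
= (0)·ω_4^0 + (-2)·ω_4^3 + (0)·ω_4^6 + (1)·ω_4^9

X[3] = -3i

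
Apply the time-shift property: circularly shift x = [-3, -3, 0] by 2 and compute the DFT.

Time shift by 2: X_shifted[k] = ω_3^(2k) · X[k]
Shifted x = [-3, 0, -3]

DFT(x[n-2]) = [-6, -1.5000-2.5981i, -1.5000+2.5981i]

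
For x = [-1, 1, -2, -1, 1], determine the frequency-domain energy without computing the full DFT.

Parseval: Σ|x[n]|² = (1/N)Σ|X[k]|², so Σ|X[k]|² = N·Σ|x[n]|² = 5·8.0000

Σ|X[k]|² = N·Σ|x[n]|² = 5·8.0000 = 40.0000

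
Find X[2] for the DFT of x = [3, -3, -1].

X[2] = Σ(n=0 to 2) x[n] · ω_3^(2n) where ω_3 = e^(-2πi/3)
= (3)·ω_3^0 + (-3)·ω_3^2 + (-1)·ω_3^4

X[2] = 5.0000-1.7321i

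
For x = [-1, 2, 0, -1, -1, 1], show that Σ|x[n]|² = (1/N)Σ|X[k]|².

Time domain:
Σ|x[n]|² = |-1|² + |2|² + |0|² + |-1|² + |-1|² + |1|² = 8.0000

Frequency domain:
(1/6)Σ|X[k]|² = (1/6)(|0|² + |2.0000-1.7321i|² + |-3|² + |-4|² + |-3|² + |2.0000+1.7321i|²) = (1/6)·48.0000 = 8.0000

Both sides agree, confirming Parseval's theorem.

Σ|x[n]|² = (1/N)Σ|X[k]|² = 8.0000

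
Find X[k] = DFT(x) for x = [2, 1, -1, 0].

X[k] = Σ(n=0 to 3) x[n] · ω_4^(nk)
where ω_4 = e^(-2πi/4)

Computing each X[k]:
X[0] = 2
X[1] = 3-1i
X[2] = 0
X[3] = 3+1i

X = [2, 3-1i, 0, 3+1i]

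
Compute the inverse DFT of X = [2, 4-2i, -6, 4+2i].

x[n] = (1/4) Σ(k=0 to 3) X[k] · e^(2πikn/4)

Computing each x[n]:
x[0] = 1
x[1] = 3
x[2] = -3
x[3] = 1

x = [1, 3, -3, 1]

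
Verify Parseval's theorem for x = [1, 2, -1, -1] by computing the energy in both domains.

Time domain:
Σ|x[n]|² = |1|² + |2|² + |-1|² + |-1|² = 7.0000

Frequency domain:
(1/4)Σ|X[k]|² = (1/4)(|1|² + |2-3i|² + |-1|² + |2+3i|²) = (1/4)·28.0000 = 7.0000

Both sides agree, confirming Parseval's theorem.

Σ|x[n]|² = (1/N)Σ|X[k]|² = 7.0000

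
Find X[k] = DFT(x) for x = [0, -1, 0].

X[k] = Σ(n=0 to 2) x[n] · ω_3^(nk)
where ω_3 = e^(-2πi/3)

Computing each X[k]:
X[0] = -1
X[1] = 0.5000+0.8660i
X[2] = 0.5000-0.8660i

X = [-1, 0.5000+0.8660i, 0.5000-0.8660i]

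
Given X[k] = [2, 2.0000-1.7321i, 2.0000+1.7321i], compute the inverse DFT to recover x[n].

x[n] = (1/3) Σ(k=0 to 2) X[k] · e^(2πikn/3)

Computing each x[n]:
x[0] = 2
x[1] = 1
x[2] = -1

x = [2, 1, -1]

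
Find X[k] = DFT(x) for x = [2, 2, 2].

X[k] = Σ(n=0 to 2) x[n] · ω_3^(nk)
where ω_3 = e^(-2πi/3)

Computing each X[k]:
X[0] = 6
X[1] = 0
X[2] = 0

X = [6, 0, 0]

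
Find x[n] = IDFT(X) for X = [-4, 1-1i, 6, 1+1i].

x[n] = (1/4) Σ(k=0 to 3) X[k] · e^(2πikn/4)

Computing each x[n]:
x[0] = 1
x[1] = -2
x[2] = 0
x[3] = -3

x = [1, -2, 0, -3]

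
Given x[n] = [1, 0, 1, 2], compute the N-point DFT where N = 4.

X[k] = Σ(n=0 to 3) x[n] · ω_4^(nk)
where ω_4 = e^(-2πi/4)

Computing each X[k]:
X[0] = 4
X[1] = 2i
X[2] = 0
X[3] = -2i

X = [4, 2i, 0, -2i]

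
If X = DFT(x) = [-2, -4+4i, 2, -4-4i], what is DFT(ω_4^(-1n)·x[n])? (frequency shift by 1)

Modulation property: DFT(ω_4^(-1n)·x[n]) = X[(k-1) mod 4], so circularly shift X by 1 positions.

X[k-1] = [-4-4i, -2, -4+4i, 2]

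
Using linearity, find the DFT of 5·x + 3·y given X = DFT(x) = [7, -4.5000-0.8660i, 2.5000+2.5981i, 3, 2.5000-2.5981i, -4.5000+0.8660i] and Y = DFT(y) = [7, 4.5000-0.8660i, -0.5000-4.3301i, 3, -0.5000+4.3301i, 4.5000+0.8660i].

By linearity: DFT(5x + 3y) = 5·DFT(x) + 3·DFT(y)
= 5·[7, -4.5000-0.8660i, 2.5000+2.5981i, 3, 2.5000-2.5981i, -4.5000+0.8660i] + 3·[7, 4.5000-0.8660i, -0.5000-4.3301i, 3, -0.5000+4.3301i, 4.5000+0.8660i]

Computing element-wise:
Z[0] = 5·(7) + 3·(7) = 56
Z[1] = 5·(-4.5000-0.8660i) + 3·(4.5000-0.8660i) = -9.0000-6.9280i
Z[2] = 5·(2.5000+2.5981i) + 3·(-0.5000-4.3301i) = 11.0000+0.0002i
Z[3] = 5·(3) + 3·(3) = 24
Z[4] = 5·(2.5000-2.5981i) + 3·(-0.5000+4.3301i) = 11.0000-0.0002i
Z[5] = 5·(-4.5000+0.8660i) + 3·(4.5000+0.8660i) = -9.0000+6.9280i

DFT(5x + 3y) = 5·X + 3·Y = [56, -9.0000-6.9280i, 11.0000+0.0002i, 24, 11.0000-0.0002i, -9.0000+6.9280i]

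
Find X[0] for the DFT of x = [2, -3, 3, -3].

X[0] = Σ(n=0 to 3) x[n] · ω_4^0 = Σ x[n]
= (2) + (-3) + (3) + (-3)

X[0] = -1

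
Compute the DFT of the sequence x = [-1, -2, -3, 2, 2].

X[k] = Σ(n=0 to 4) x[n] · ω_5^(nk)
where ω_5 = e^(-2πi/5)

Computing each X[k]:
X[0] = -2
X[1] = -0.1910+6.7432i
X[2] = -1.3090-2.4041i
X[3] = -1.3090+2.4041i
X[4] = -0.1910-6.7432i

X = [-2, -0.1910+6.7432i, -1.3090-2.4041i, -1.3090+2.4041i, -0.1910-6.7432i]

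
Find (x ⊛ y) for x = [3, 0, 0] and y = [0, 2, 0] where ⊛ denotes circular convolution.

(x ⊛ y)[n] = Σ(m=0 to 2) x[m] · y[(n-m) mod 3]

Computing each output sample:
(x ⊛ y)[0] = 0
(x ⊛ y)[1] = 6
(x ⊛ y)[2] = 0

x ⊛ y = [0, 6, 0]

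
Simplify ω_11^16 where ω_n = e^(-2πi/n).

Since ω_11^11 = 1, powers reduce modulo 11.
16 mod 11 = 5
So ω_11^16 = ω_11^5 = e^(-2πi·5/11)

ω_11^16 = ω_11^5 = -0.9595-0.2817i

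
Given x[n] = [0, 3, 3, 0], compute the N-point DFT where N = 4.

X[k] = Σ(n=0 to 3) x[n] · ω_4^(nk)
where ω_4 = e^(-2πi/4)

Computing each X[k]:
X[0] = 6
X[1] = -3-3i
X[2] = 0
X[3] = -3+3i

X = [6, -3-3i, 0, -3+3i]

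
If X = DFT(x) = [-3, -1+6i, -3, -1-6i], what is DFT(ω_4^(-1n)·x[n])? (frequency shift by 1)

Modulation property: DFT(ω_4^(-1n)·x[n]) = X[(k-1) mod 4], so circularly shift X by 1 positions.

X[k-1] = [-1-6i, -3, -1+6i, -3]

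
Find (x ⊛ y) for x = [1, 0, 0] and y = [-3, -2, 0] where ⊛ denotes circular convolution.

(x ⊛ y)[n] = Σ(m=0 to 2) x[m] · y[(n-m) mod 3]

Computing each output sample:
(x ⊛ y)[0] = -3
(x ⊛ y)[1] = -2
(x ⊛ y)[2] = 0

x ⊛ y = [-3, -2, 0]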